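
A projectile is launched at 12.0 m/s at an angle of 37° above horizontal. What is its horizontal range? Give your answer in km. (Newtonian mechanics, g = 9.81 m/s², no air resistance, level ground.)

R = v₀² × sin(2θ) / g = 12.0² × sin(2 × 37°) / 9.81 = 144.0 × 0.961262 / 9.81 = 14.1103 m
R = 14.1103 m / 1000.0 = 0.01411 km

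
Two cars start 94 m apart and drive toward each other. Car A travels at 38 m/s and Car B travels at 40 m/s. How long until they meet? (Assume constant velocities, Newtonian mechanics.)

Combined speed: v_combined = 38 + 40 = 78 m/s
Time to meet: t = d/v_combined = 94/78 = 1.21 s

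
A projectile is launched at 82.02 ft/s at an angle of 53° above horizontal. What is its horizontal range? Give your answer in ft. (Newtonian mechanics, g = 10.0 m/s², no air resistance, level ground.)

v₀ = 82.02 ft/s × 0.3048 = 24.9997 m/s
R = v₀² × sin(2θ) / g = 24.9997² × sin(2 × 53°) / 10.0 = 624.985 × 0.961262 / 10.0 = 60.0774 m
R = 60.0774 m / 0.3048 = 197.1 ft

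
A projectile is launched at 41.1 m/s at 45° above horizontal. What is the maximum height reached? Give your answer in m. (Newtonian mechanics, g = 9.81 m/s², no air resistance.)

H = v₀² × sin²(θ) / (2g) = 41.1² × sin(45°)² / (2 × 9.81) = 1689.21 × 0.5 / 19.62 = 43.05 m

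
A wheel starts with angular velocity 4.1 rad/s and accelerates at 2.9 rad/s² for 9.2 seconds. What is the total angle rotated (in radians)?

θ = ω₀t + ½αt² = 4.1×9.2 + ½×2.9×9.2² = 160.45 rad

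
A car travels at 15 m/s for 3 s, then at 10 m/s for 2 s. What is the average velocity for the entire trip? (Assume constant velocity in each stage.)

d₁ = v₁t₁ = 15 × 3 = 45 m
d₂ = v₂t₂ = 10 × 2 = 20 m
d_total = 65 m, t_total = 5 s
v_avg = d_total/t_total = 65/5 = 13.0 m/s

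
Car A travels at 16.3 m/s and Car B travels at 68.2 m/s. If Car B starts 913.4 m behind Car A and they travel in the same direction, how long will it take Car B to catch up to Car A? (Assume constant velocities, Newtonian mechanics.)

Relative speed: v_rel = 68.2 - 16.3 = 51.9 m/s
Time to catch: t = d₀/v_rel = 913.4/51.9 = 17.6 s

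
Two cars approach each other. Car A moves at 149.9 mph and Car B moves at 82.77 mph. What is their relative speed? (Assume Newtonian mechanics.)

v_rel = v_A + v_B = 149.9 + 82.77 = 232.67 mph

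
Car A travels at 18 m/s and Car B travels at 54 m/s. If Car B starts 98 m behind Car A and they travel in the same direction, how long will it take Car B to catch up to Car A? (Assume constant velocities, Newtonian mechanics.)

Relative speed: v_rel = 54 - 18 = 36 m/s
Time to catch: t = d₀/v_rel = 98/36 = 2.72 s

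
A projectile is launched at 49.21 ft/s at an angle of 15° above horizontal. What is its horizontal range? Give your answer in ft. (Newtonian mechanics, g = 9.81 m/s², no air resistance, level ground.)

v₀ = 49.21 ft/s × 0.3048 = 14.9992 m/s
R = v₀² × sin(2θ) / g = 14.9992² × sin(2 × 15°) / 9.81 = 224.976 × 0.5 / 9.81 = 11.4667 m
R = 11.4667 m / 0.3048 = 37.62 ft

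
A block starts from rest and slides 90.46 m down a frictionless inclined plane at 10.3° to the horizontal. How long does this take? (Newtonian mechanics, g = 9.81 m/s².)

a = g sin(θ) = 9.81 × sin(10.3°) = 1.754 m/s²
t = √(2d/a) = √(2 × 90.46 / 1.754) = 10.16 s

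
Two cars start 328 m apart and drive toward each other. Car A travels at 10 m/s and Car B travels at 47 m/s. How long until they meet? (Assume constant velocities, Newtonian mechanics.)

Combined speed: v_combined = 10 + 47 = 57 m/s
Time to meet: t = d/v_combined = 328/57 = 5.75 s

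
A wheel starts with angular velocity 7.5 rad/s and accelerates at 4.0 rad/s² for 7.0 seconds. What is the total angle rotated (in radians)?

θ = ω₀t + ½αt² = 7.5×7.0 + ½×4.0×7.0² = 150.5 rad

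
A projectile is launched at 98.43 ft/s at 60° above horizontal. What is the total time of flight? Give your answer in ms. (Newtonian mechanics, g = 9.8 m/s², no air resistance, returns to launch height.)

v₀ = 98.43 ft/s × 0.3048 = 30.0015 m/s
T = 2 × v₀ × sin(θ) / g = 2 × 30.0015 × sin(60°) / 9.8 = 2 × 30.0015 × 0.866025 / 9.8 = 5.30246 s
T = 5.30246 s / 0.001 = 5302 ms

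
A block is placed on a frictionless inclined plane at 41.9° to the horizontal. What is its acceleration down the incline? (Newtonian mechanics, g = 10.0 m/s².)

a = g sin(θ) = 10.0 × sin(41.9°) = 10.0 × 0.6678 = 6.68 m/s²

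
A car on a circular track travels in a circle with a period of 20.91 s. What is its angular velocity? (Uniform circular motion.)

ω = 2π/T = 2π/20.91 = 0.3005 rad/s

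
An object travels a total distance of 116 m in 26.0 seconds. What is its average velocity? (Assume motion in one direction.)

v_avg = Δd / Δt = 116 / 26.0 = 4.46 m/s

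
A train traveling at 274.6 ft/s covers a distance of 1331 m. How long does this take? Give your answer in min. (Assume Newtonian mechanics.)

v = 274.6 ft/s × 0.3048 = 83.6981 m/s
t = d / v = 1331 / 83.6981 = 15.9024 s
t = 15.9024 s / 60.0 = 0.265 min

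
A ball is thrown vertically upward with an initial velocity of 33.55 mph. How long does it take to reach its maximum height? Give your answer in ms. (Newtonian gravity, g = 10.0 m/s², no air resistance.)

v₀ = 33.55 mph × 0.44704 = 14.9982 m/s
t_up = v₀ / g = 14.9982 / 10.0 = 1.49982 s
t_up = 1.49982 s / 0.001 = 1500 ms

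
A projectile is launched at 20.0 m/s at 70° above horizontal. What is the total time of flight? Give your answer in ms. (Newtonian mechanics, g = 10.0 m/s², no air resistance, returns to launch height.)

T = 2 × v₀ × sin(θ) / g = 2 × 20.0 × sin(70°) / 10.0 = 2 × 20.0 × 0.939693 / 10.0 = 3.75877 s
T = 3.75877 s / 0.001 = 3759 ms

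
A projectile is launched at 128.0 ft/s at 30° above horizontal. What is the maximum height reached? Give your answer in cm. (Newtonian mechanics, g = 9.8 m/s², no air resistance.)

v₀ = 128.0 ft/s × 0.3048 = 39.0144 m/s
H = v₀² × sin²(θ) / (2g) = 39.0144² × sin(30°)² / (2 × 9.8) = 1522.12 × 0.25 / 19.6 = 19.4148 m
H = 19.4148 m / 0.01 = 1941 cm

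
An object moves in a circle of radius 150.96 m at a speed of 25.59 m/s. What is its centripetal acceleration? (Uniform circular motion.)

a_c = v²/r = 25.59²/150.96 = 654.8481/150.96 = 4.34 m/s²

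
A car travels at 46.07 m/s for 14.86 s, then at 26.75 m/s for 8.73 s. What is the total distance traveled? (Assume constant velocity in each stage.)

d₁ = v₁t₁ = 46.07 × 14.86 = 684.6002 m
d₂ = v₂t₂ = 26.75 × 8.73 = 233.5275 m
d_total = 684.6002 + 233.5275 = 918.13 m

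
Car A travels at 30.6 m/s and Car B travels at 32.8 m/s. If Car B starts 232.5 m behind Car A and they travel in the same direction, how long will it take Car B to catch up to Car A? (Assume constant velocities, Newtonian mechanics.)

Relative speed: v_rel = 32.8 - 30.6 = 2.2 m/s
Time to catch: t = d₀/v_rel = 232.5/2.2 = 105.68 s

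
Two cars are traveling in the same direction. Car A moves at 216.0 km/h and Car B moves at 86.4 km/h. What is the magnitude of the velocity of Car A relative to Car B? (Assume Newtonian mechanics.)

v_rel = |v_A - v_B| = |216.0 - 86.4| = 129.6 km/h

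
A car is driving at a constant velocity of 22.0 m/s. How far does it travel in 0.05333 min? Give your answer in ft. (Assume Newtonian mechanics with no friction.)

t = 0.05333 min × 60.0 = 3.1998 s
d = v × t = 22.0 × 3.1998 = 70.3956 m
d = 70.3956 m / 0.3048 = 231.0 ft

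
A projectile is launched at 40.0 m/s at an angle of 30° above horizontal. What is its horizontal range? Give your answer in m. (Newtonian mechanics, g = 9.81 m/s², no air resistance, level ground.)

R = v₀² × sin(2θ) / g = 40.0² × sin(2 × 30°) / 9.81 = 1600.0 × 0.866025 / 9.81 = 141.2 m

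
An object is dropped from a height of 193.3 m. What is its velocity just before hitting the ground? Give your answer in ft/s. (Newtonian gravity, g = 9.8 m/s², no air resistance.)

v = √(2gh) = √(2 × 9.8 × 193.3) = 61.5523 m/s
v = 61.5523 m/s / 0.3048 = 201.9 ft/s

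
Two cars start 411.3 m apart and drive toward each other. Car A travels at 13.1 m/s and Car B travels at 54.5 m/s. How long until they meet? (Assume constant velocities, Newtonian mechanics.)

Combined speed: v_combined = 13.1 + 54.5 = 67.6 m/s
Time to meet: t = d/v_combined = 411.3/67.6 = 6.08 s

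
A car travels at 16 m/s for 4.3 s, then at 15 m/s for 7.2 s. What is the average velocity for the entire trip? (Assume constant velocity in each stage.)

d₁ = v₁t₁ = 16 × 4.3 = 68.8 m
d₂ = v₂t₂ = 15 × 7.2 = 108.0 m
d_total = 176.8 m, t_total = 11.5 s
v_avg = d_total/t_total = 176.8/11.5 = 15.37 m/s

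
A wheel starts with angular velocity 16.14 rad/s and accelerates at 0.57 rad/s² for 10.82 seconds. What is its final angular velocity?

ω = ω₀ + αt = 16.14 + 0.57 × 10.82 = 22.31 rad/s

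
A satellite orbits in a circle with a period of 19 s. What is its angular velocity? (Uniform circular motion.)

ω = 2π/T = 2π/19 = 0.3307 rad/s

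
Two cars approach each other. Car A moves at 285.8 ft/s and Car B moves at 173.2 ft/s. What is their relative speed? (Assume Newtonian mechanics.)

v_rel = v_A + v_B = 285.8 + 173.2 = 459.0 ft/s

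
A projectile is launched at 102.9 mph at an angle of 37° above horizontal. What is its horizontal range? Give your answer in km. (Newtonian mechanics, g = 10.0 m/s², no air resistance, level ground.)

v₀ = 102.9 mph × 0.44704 = 46.0004 m/s
R = v₀² × sin(2θ) / g = 46.0004² × sin(2 × 37°) / 10.0 = 2116.04 × 0.961262 / 10.0 = 203.407 m
R = 203.407 m / 1000.0 = 0.2034 km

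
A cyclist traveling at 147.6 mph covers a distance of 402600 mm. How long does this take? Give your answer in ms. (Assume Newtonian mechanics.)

d = 402600 mm × 0.001 = 402.6 m
v = 147.6 mph × 0.44704 = 65.9831 m/s
t = d / v = 402.6 / 65.9831 = 6.10156 s
t = 6.10156 s / 0.001 = 6102 ms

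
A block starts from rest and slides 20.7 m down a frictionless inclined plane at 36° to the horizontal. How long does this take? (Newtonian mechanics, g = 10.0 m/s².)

a = g sin(θ) = 10.0 × sin(36°) = 5.8779 m/s²
t = √(2d/a) = √(2 × 20.7 / 5.8779) = 2.65 s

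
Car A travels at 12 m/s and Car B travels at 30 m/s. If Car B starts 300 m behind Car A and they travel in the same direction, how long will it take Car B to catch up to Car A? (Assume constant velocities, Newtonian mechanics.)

Relative speed: v_rel = 30 - 12 = 18 m/s
Time to catch: t = d₀/v_rel = 300/18 = 16.67 s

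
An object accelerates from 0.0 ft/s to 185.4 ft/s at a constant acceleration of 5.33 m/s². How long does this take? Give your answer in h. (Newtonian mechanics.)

v₀ = 0.0 ft/s × 0.3048 = 0.0 m/s
v = 185.4 ft/s × 0.3048 = 56.5099 m/s
t = (v - v₀) / a = (56.5099 - 0.0) / 5.33 = 10.6022 s
t = 10.6022 s / 3600.0 = 0.002945 h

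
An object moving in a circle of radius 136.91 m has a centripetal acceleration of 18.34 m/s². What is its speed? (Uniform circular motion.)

v = √(a_c × r) = √(18.34 × 136.91) = 50.11 m/s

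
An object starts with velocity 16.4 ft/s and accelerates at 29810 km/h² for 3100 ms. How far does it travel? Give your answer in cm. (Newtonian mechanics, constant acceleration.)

v₀ = 16.4 ft/s × 0.3048 = 4.99872 m/s
a = 29810 km/h² × 7.716049382716049e-05 = 2.30015 m/s²
t = 3100 ms × 0.001 = 3.1 s
d = v₀ × t + ½ × a × t² = 4.99872 × 3.1 + 0.5 × 2.30015 × 3.1² = 26.5483 m
d = 26.5483 m / 0.01 = 2655 cm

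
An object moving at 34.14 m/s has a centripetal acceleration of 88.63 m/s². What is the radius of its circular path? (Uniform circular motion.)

r = v²/a_c = 34.14²/88.63 = 13.15 m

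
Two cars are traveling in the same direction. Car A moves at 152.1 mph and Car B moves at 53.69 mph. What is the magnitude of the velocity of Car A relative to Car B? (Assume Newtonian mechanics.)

v_rel = |v_A - v_B| = |152.1 - 53.69| = 98.41 mph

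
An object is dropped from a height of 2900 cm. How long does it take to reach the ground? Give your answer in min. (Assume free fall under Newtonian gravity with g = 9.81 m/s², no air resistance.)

h = 2900 cm × 0.01 = 29.0 m
t = √(2h/g) = √(2 × 29.0 / 9.81) = 2.43153 s
t = 2.43153 s / 60.0 = 0.04053 min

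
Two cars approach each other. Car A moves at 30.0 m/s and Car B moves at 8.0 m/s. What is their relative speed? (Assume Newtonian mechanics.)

v_rel = v_A + v_B = 30.0 + 8.0 = 38.0 m/s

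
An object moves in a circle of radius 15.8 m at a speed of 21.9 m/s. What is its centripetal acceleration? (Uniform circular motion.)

a_c = v²/r = 21.9²/15.8 = 479.61/15.8 = 30.36 m/s²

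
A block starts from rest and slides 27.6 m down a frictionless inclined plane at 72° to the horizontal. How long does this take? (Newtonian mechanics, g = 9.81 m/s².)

a = g sin(θ) = 9.81 × sin(72°) = 9.3299 m/s²
t = √(2d/a) = √(2 × 27.6 / 9.3299) = 2.43 s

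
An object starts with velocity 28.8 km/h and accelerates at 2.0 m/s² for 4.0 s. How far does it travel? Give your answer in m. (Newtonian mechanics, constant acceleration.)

v₀ = 28.8 km/h × 0.2777777777777778 = 8.0 m/s
d = v₀ × t + ½ × a × t² = 8.0 × 4.0 + 0.5 × 2.0 × 4.0² = 48.0 m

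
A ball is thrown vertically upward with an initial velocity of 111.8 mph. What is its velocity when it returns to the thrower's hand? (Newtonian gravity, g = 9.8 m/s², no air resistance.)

By conservation of energy (no air resistance), the ball returns to the throw height with the same speed as launch, but directed downward.
|v_ground| = v₀ = 111.8 mph
v_ground = 111.8 mph (downward)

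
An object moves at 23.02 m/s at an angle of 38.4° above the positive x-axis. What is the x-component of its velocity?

vₓ = v cos(θ) = 23.02 × cos(38.4°) = 18.04 m/s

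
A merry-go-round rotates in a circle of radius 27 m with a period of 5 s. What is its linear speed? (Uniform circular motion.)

v = 2πr/T = 2π×27/5 = 33.93 m/s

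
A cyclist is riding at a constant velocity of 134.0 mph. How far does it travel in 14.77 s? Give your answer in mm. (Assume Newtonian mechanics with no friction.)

v = 134.0 mph × 0.44704 = 59.9034 m/s
d = v × t = 59.9034 × 14.77 = 884.773 m
d = 884.773 m / 0.001 = 884800 mm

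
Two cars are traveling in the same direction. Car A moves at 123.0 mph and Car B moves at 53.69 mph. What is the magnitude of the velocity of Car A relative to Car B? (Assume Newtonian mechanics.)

v_rel = |v_A - v_B| = |123.0 - 53.69| = 69.31 mph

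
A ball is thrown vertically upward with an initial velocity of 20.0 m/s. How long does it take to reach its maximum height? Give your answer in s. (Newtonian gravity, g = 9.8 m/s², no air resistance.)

t_up = v₀ / g = 20.0 / 9.8 = 2.041 s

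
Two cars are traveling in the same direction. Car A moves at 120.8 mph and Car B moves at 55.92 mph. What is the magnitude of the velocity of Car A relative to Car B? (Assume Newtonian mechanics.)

v_rel = |v_A - v_B| = |120.8 - 55.92| = 64.88 mph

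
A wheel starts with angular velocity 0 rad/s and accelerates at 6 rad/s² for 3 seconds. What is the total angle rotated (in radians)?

θ = ω₀t + ½αt² = 0×3 + ½×6×3² = 27.0 rad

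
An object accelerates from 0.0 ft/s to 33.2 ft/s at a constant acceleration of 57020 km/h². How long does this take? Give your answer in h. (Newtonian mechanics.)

v₀ = 0.0 ft/s × 0.3048 = 0.0 m/s
v = 33.2 ft/s × 0.3048 = 10.1194 m/s
a = 57020 km/h² × 7.716049382716049e-05 = 4.39969 m/s²
t = (v - v₀) / a = (10.1194 - 0.0) / 4.39969 = 2.30003 s
t = 2.30003 s / 3600.0 = 0.0006389 h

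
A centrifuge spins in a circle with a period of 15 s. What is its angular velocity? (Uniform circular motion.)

ω = 2π/T = 2π/15 = 0.4189 rad/s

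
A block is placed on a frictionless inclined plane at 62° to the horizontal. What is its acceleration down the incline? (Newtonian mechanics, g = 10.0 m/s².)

a = g sin(θ) = 10.0 × sin(62°) = 10.0 × 0.8829 = 8.83 m/s²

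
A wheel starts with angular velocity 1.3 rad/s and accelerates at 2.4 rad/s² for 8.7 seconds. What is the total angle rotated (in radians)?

θ = ω₀t + ½αt² = 1.3×8.7 + ½×2.4×8.7² = 102.14 rad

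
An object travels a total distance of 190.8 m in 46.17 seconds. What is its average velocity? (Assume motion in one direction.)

v_avg = Δd / Δt = 190.8 / 46.17 = 4.13 m/s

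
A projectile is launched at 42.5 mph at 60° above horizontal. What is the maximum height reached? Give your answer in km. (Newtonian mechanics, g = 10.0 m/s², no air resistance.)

v₀ = 42.5 mph × 0.44704 = 18.9992 m/s
H = v₀² × sin²(θ) / (2g) = 18.9992² × sin(60°)² / (2 × 10.0) = 360.97 × 0.75 / 20.0 = 13.5364 m
H = 13.5364 m / 1000.0 = 0.01354 km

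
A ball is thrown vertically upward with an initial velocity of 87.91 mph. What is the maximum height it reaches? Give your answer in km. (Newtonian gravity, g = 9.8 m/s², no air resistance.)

v₀ = 87.91 mph × 0.44704 = 39.2993 m/s
h_max = v₀² / (2g) = 39.2993² / (2 × 9.8) = 1544.43 / 19.6 = 78.7974 m
h_max = 78.7974 m / 1000.0 = 0.0788 km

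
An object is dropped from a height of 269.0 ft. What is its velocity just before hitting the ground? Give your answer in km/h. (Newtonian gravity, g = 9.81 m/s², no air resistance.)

h = 269.0 ft × 0.3048 = 81.9912 m
v = √(2gh) = √(2 × 9.81 × 81.9912) = 40.1082 m/s
v = 40.1082 m/s / 0.2777777777777778 = 144.4 km/h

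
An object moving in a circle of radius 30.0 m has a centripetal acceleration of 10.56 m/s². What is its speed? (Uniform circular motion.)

v = √(a_c × r) = √(10.56 × 30.0) = 17.8 m/s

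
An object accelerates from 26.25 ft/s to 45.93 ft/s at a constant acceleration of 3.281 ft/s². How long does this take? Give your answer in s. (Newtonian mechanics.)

v₀ = 26.25 ft/s × 0.3048 = 8.001 m/s
v = 45.93 ft/s × 0.3048 = 13.9995 m/s
a = 3.281 ft/s² × 0.3048 = 1.00005 m/s²
t = (v - v₀) / a = (13.9995 - 8.001) / 1.00005 = 5.998 s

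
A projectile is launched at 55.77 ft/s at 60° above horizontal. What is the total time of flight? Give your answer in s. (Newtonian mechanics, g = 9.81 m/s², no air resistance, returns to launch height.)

v₀ = 55.77 ft/s × 0.3048 = 16.9987 m/s
T = 2 × v₀ × sin(θ) / g = 2 × 16.9987 × sin(60°) / 9.81 = 2 × 16.9987 × 0.866025 / 9.81 = 3.001 s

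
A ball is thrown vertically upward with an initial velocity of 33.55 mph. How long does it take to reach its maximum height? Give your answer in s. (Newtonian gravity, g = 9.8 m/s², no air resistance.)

v₀ = 33.55 mph × 0.44704 = 14.9982 m/s
t_up = v₀ / g = 14.9982 / 9.8 = 1.53 s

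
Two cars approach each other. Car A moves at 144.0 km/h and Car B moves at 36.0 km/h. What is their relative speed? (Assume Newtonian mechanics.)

v_rel = v_A + v_B = 144.0 + 36.0 = 180.0 km/h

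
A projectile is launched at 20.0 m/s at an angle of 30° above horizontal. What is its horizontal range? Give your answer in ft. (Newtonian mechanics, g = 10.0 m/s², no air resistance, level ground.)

R = v₀² × sin(2θ) / g = 20.0² × sin(2 × 30°) / 10.0 = 400.0 × 0.866025 / 10.0 = 34.641 m
R = 34.641 m / 0.3048 = 113.7 ft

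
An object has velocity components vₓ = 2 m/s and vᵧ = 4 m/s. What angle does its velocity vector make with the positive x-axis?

θ = arctan(vᵧ/vₓ) = arctan(4/2) = 63.43°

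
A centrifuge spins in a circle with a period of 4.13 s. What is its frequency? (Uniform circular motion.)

f = 1/T = 1/4.13 = 0.2421 Hz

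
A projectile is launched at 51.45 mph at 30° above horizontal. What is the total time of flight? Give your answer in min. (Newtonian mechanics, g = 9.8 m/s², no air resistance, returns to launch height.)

v₀ = 51.45 mph × 0.44704 = 23.0002 m/s
T = 2 × v₀ × sin(θ) / g = 2 × 23.0002 × sin(30°) / 9.8 = 2 × 23.0002 × 0.5 / 9.8 = 2.34696 s
T = 2.34696 s / 60.0 = 0.03912 min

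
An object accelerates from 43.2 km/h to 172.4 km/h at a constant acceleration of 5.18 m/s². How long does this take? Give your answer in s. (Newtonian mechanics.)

v₀ = 43.2 km/h × 0.2777777777777778 = 12.0 m/s
v = 172.4 km/h × 0.2777777777777778 = 47.8889 m/s
t = (v - v₀) / a = (47.8889 - 12.0) / 5.18 = 6.928 s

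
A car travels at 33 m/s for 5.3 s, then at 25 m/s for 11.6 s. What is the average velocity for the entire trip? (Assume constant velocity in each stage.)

d₁ = v₁t₁ = 33 × 5.3 = 174.9 m
d₂ = v₂t₂ = 25 × 11.6 = 290.0 m
d_total = 464.9 m, t_total = 16.9 s
v_avg = d_total/t_total = 464.9/16.9 = 27.51 m/s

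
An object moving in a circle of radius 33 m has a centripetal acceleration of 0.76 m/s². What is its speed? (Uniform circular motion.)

v = √(a_c × r) = √(0.76 × 33) = 5.01 m/s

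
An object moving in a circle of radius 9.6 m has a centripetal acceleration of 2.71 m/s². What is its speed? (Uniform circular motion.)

v = √(a_c × r) = √(2.71 × 9.6) = 5.1 m/s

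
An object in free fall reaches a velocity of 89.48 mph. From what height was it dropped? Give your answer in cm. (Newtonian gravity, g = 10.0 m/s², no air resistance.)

v = 89.48 mph × 0.44704 = 40.0011 m/s
h = v² / (2g) = 40.0011² / (2 × 10.0) = 80.0044 m
h = 80.0044 m / 0.01 = 8000 cm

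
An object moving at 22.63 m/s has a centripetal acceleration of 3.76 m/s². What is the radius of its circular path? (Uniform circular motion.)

r = v²/a_c = 22.63²/3.76 = 136.2 m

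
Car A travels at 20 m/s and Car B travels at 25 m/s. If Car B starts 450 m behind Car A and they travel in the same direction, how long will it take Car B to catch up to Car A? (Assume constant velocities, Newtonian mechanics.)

Relative speed: v_rel = 25 - 20 = 5 m/s
Time to catch: t = d₀/v_rel = 450/5 = 90.0 s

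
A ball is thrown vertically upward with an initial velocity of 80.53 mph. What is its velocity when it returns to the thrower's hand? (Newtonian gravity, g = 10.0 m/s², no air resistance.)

By conservation of energy (no air resistance), the ball returns to the throw height with the same speed as launch, but directed downward.
|v_ground| = v₀ = 80.53 mph
v_ground = 80.53 mph (downward)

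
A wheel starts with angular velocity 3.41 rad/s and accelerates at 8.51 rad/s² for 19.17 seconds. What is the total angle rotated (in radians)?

θ = ω₀t + ½αt² = 3.41×19.17 + ½×8.51×19.17² = 1629.03 rad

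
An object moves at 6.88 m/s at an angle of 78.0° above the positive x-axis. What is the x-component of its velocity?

vₓ = v cos(θ) = 6.88 × cos(78.0°) = 1.43 m/s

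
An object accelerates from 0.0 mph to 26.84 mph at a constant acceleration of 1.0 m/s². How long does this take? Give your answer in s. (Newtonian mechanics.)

v₀ = 0.0 mph × 0.44704 = 0.0 m/s
v = 26.84 mph × 0.44704 = 11.9986 m/s
t = (v - v₀) / a = (11.9986 - 0.0) / 1.0 = 12.0 s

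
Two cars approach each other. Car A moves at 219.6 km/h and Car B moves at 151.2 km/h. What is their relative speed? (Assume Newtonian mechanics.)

v_rel = v_A + v_B = 219.6 + 151.2 = 370.8 km/h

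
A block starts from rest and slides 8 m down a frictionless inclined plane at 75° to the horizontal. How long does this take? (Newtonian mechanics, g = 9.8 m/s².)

a = g sin(θ) = 9.8 × sin(75°) = 9.4661 m/s²
t = √(2d/a) = √(2 × 8 / 9.4661) = 1.3 s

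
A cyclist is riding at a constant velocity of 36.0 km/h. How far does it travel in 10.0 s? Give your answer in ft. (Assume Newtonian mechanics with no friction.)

v = 36.0 km/h × 0.2777777777777778 = 10.0 m/s
d = v × t = 10.0 × 10.0 = 100.0 m
d = 100.0 m / 0.3048 = 328.1 ft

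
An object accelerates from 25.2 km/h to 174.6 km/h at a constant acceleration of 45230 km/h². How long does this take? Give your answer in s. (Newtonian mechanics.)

v₀ = 25.2 km/h × 0.2777777777777778 = 7.0 m/s
v = 174.6 km/h × 0.2777777777777778 = 48.5 m/s
a = 45230 km/h² × 7.716049382716049e-05 = 3.48997 m/s²
t = (v - v₀) / a = (48.5 - 7.0) / 3.48997 = 11.89 s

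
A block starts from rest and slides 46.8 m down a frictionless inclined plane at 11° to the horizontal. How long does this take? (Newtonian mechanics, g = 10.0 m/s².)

a = g sin(θ) = 10.0 × sin(11°) = 1.9081 m/s²
t = √(2d/a) = √(2 × 46.8 / 1.9081) = 7.0 s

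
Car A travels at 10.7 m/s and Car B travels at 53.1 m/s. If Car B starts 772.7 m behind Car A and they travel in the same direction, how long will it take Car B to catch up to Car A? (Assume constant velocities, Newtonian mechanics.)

Relative speed: v_rel = 53.1 - 10.7 = 42.4 m/s
Time to catch: t = d₀/v_rel = 772.7/42.4 = 18.22 s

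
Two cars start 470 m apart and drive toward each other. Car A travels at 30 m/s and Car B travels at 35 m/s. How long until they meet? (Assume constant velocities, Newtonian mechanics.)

Combined speed: v_combined = 30 + 35 = 65 m/s
Time to meet: t = d/v_combined = 470/65 = 7.23 s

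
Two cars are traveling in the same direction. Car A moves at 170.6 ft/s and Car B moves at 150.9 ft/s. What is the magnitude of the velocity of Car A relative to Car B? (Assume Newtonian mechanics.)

v_rel = |v_A - v_B| = |170.6 - 150.9| = 19.7 ft/s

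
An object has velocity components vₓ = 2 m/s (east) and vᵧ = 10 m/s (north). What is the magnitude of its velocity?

|v| = √(vₓ² + vᵧ²) = √(2² + 10²) = √(104) = 10.2 m/s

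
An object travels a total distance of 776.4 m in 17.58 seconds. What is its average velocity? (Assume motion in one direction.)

v_avg = Δd / Δt = 776.4 / 17.58 = 44.16 m/s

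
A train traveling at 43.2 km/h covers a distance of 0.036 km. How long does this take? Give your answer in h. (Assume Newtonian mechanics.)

d = 0.036 km × 1000.0 = 36.0 m
v = 43.2 km/h × 0.2777777777777778 = 12.0 m/s
t = d / v = 36.0 / 12.0 = 3.0 s
t = 3.0 s / 3600.0 = 0.0008333 h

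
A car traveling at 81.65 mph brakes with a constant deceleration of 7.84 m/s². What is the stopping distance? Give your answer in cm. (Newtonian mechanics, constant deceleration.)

v₀ = 81.65 mph × 0.44704 = 36.5008 m/s
d = v₀² / (2a) = 36.5008² / (2 × 7.84) = 1332.31 / 15.68 = 84.9688 m
d = 84.9688 m / 0.01 = 8497 cm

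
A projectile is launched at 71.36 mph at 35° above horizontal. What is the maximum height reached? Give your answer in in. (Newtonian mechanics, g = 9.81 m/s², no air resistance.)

v₀ = 71.36 mph × 0.44704 = 31.9008 m/s
H = v₀² × sin²(θ) / (2g) = 31.9008² × sin(35°)² / (2 × 9.81) = 1017.66 × 0.32899 / 19.62 = 17.0642 m
H = 17.0642 m / 0.0254 = 671.8 in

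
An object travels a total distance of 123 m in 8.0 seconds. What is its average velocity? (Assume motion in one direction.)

v_avg = Δd / Δt = 123 / 8.0 = 15.38 m/s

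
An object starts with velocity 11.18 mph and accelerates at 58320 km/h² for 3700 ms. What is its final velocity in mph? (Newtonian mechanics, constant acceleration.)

v₀ = 11.18 mph × 0.44704 = 4.99791 m/s
a = 58320 km/h² × 7.716049382716049e-05 = 4.5 m/s²
t = 3700 ms × 0.001 = 3.7 s
v = v₀ + a × t = 4.99791 + 4.5 × 3.7 = 21.6479 m/s
v = 21.6479 m/s / 0.44704 = 48.42 mph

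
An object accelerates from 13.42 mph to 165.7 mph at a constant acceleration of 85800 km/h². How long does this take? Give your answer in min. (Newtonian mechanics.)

v₀ = 13.42 mph × 0.44704 = 5.99928 m/s
v = 165.7 mph × 0.44704 = 74.0745 m/s
a = 85800 km/h² × 7.716049382716049e-05 = 6.62037 m/s²
t = (v - v₀) / a = (74.0745 - 5.99928) / 6.62037 = 10.2827 s
t = 10.2827 s / 60.0 = 0.1714 min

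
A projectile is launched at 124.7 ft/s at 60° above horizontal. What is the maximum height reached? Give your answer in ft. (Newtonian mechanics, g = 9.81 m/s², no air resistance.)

v₀ = 124.7 ft/s × 0.3048 = 38.0086 m/s
H = v₀² × sin²(θ) / (2g) = 38.0086² × sin(60°)² / (2 × 9.81) = 1444.65 × 0.75 / 19.62 = 55.2236 m
H = 55.2236 m / 0.3048 = 181.2 ft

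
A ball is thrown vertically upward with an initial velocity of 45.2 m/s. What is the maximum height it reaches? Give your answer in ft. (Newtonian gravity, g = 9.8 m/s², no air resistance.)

h_max = v₀² / (2g) = 45.2² / (2 × 9.8) = 2043.04 / 19.6 = 104.237 m
h_max = 104.237 m / 0.3048 = 342.0 ft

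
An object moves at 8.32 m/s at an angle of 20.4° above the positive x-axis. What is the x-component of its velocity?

vₓ = v cos(θ) = 8.32 × cos(20.4°) = 7.8 m/s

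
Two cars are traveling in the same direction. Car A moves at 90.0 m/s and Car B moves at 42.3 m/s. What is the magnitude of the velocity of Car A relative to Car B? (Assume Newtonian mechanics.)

v_rel = |v_A - v_B| = |90.0 - 42.3| = 47.7 m/s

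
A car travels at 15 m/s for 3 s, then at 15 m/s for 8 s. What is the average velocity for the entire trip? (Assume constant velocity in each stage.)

d₁ = v₁t₁ = 15 × 3 = 45 m
d₂ = v₂t₂ = 15 × 8 = 120 m
d_total = 165 m, t_total = 11 s
v_avg = d_total/t_total = 165/11 = 15.0 m/s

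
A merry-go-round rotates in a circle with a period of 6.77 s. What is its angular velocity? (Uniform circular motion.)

ω = 2π/T = 2π/6.77 = 0.9281 rad/s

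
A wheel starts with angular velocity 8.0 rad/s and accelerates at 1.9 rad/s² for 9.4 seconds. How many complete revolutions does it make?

θ = ω₀t + ½αt² = 8.0×9.4 + ½×1.9×9.4² = 159.142 rad
Total revolutions = θ/(2π) = 159.142/(2π) = 25.33
Complete revolutions = ⌊25.33⌋ = 25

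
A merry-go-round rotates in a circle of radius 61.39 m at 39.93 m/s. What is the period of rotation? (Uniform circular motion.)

T = 2πr/v = 2π×61.39/39.93 = 9.66 s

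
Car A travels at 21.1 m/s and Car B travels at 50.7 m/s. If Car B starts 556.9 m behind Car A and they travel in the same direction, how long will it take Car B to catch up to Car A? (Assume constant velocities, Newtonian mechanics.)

Relative speed: v_rel = 50.7 - 21.1 = 29.6 m/s
Time to catch: t = d₀/v_rel = 556.9/29.6 = 18.81 s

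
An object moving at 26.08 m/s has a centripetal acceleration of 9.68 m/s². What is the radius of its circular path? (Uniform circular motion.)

r = v²/a_c = 26.08²/9.68 = 70.27 m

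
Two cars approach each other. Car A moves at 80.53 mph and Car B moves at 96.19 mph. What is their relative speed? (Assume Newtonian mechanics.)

v_rel = v_A + v_B = 80.53 + 96.19 = 176.72 mph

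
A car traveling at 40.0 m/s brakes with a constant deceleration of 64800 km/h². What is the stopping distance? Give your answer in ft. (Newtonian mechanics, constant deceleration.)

a = 64800 km/h² × 7.716049382716049e-05 = 5.0 m/s²
d = v₀² / (2a) = 40.0² / (2 × 5.0) = 1600.0 / 10.0 = 160.0 m
d = 160.0 m / 0.3048 = 524.9 ft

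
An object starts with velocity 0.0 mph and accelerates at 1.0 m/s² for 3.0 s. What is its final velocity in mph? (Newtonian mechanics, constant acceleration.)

v₀ = 0.0 mph × 0.44704 = 0.0 m/s
v = v₀ + a × t = 0.0 + 1.0 × 3.0 = 3.0 m/s
v = 3.0 m/s / 0.44704 = 6.711 mph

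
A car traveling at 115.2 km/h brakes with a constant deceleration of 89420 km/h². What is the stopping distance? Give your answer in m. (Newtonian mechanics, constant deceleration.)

v₀ = 115.2 km/h × 0.2777777777777778 = 32.0 m/s
a = 89420 km/h² × 7.716049382716049e-05 = 6.89969 m/s²
d = v₀² / (2a) = 32.0² / (2 × 6.89969) = 1024.0 / 13.7994 = 74.21 m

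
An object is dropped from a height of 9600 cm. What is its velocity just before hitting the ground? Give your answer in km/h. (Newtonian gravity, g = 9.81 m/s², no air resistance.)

h = 9600 cm × 0.01 = 96.0 m
v = √(2gh) = √(2 × 9.81 × 96.0) = 43.3995 m/s
v = 43.3995 m/s / 0.2777777777777778 = 156.2 km/h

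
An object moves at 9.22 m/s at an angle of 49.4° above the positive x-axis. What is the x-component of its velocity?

vₓ = v cos(θ) = 9.22 × cos(49.4°) = 6.0 m/s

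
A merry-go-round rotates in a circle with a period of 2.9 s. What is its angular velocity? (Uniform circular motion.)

ω = 2π/T = 2π/2.9 = 2.1666 rad/s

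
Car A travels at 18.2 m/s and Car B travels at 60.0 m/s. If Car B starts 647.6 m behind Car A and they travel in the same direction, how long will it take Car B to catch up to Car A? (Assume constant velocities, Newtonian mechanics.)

Relative speed: v_rel = 60.0 - 18.2 = 41.8 m/s
Time to catch: t = d₀/v_rel = 647.6/41.8 = 15.49 s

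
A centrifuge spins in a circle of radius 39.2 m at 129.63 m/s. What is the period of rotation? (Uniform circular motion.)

T = 2πr/v = 2π×39.2/129.63 = 1.9 s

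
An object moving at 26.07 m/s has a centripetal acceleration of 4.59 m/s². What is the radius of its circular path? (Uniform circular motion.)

r = v²/a_c = 26.07²/4.59 = 148.07 m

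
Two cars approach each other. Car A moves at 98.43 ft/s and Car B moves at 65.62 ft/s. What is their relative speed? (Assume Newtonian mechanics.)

v_rel = v_A + v_B = 98.43 + 65.62 = 164.05 ft/s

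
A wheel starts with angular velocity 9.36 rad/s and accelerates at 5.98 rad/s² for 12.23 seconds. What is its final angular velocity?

ω = ω₀ + αt = 9.36 + 5.98 × 12.23 = 82.5 rad/s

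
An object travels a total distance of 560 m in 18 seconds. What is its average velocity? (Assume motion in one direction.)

v_avg = Δd / Δt = 560 / 18 = 31.11 m/s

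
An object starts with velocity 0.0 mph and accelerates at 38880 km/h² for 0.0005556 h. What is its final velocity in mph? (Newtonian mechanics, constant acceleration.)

v₀ = 0.0 mph × 0.44704 = 0.0 m/s
a = 38880 km/h² × 7.716049382716049e-05 = 3.0 m/s²
t = 0.0005556 h × 3600.0 = 2.00016 s
v = v₀ + a × t = 0.0 + 3.0 × 2.00016 = 6.00048 m/s
v = 6.00048 m/s / 0.44704 = 13.42 mph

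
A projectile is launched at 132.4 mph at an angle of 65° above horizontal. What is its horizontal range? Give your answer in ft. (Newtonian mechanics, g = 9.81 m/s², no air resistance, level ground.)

v₀ = 132.4 mph × 0.44704 = 59.1881 m/s
R = v₀² × sin(2θ) / g = 59.1881² × sin(2 × 65°) / 9.81 = 3503.23 × 0.766044 / 9.81 = 273.56 m
R = 273.56 m / 0.3048 = 897.5 ft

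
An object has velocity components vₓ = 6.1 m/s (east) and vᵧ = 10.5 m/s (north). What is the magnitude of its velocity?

|v| = √(vₓ² + vᵧ²) = √(6.1² + 10.5²) = √(147.46) = 12.14 m/s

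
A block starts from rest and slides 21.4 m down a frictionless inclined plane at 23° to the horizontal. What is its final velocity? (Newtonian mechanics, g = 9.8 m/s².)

a = g sin(θ) = 9.8 × sin(23°) = 3.8292 m/s²
v = √(2ad) = √(2 × 3.8292 × 21.4) = 12.8 m/s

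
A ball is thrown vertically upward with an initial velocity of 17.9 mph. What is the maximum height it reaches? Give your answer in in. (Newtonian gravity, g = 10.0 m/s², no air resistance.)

v₀ = 17.9 mph × 0.44704 = 8.00202 m/s
h_max = v₀² / (2g) = 8.00202² / (2 × 10.0) = 64.0323 / 20.0 = 3.20162 m
h_max = 3.20162 m / 0.0254 = 126.0 in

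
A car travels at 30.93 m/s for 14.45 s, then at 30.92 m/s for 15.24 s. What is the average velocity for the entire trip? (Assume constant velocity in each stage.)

d₁ = v₁t₁ = 30.93 × 14.45 = 446.9385 m
d₂ = v₂t₂ = 30.92 × 15.24 = 471.2208 m
d_total = 918.1593 m, t_total = 29.69 s
v_avg = d_total/t_total = 918.1593/29.69 = 30.92 m/s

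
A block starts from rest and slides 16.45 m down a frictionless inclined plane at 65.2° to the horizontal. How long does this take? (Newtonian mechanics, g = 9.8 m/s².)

a = g sin(θ) = 9.8 × sin(65.2°) = 8.8962 m/s²
t = √(2d/a) = √(2 × 16.45 / 8.8962) = 1.92 s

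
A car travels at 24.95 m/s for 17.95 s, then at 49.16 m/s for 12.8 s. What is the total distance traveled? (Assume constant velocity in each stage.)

d₁ = v₁t₁ = 24.95 × 17.95 = 447.8525 m
d₂ = v₂t₂ = 49.16 × 12.8 = 629.248 m
d_total = 447.8525 + 629.248 = 1077.1 m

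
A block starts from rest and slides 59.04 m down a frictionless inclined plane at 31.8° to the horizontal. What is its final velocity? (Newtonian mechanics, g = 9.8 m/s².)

a = g sin(θ) = 9.8 × sin(31.8°) = 5.1642 m/s²
v = √(2ad) = √(2 × 5.1642 × 59.04) = 24.69 m/s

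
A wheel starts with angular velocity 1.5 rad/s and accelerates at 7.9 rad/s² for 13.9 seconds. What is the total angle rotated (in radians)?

θ = ω₀t + ½αt² = 1.5×13.9 + ½×7.9×13.9² = 784.03 rad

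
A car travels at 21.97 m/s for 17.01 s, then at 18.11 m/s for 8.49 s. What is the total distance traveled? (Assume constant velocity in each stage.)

d₁ = v₁t₁ = 21.97 × 17.01 = 373.7097 m
d₂ = v₂t₂ = 18.11 × 8.49 = 153.7539 m
d_total = 373.7097 + 153.7539 = 527.46 m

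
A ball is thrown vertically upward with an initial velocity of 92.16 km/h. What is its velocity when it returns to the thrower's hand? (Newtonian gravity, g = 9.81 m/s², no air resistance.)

By conservation of energy (no air resistance), the ball returns to the throw height with the same speed as launch, but directed downward.
|v_ground| = v₀ = 92.16 km/h
v_ground = 92.16 km/h (downward)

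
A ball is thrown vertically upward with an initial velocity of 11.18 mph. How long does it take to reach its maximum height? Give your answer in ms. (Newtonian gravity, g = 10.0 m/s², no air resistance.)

v₀ = 11.18 mph × 0.44704 = 4.99791 m/s
t_up = v₀ / g = 4.99791 / 10.0 = 0.499791 s
t_up = 0.499791 s / 0.001 = 499.8 ms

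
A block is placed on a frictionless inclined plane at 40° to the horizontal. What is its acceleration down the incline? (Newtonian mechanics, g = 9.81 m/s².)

a = g sin(θ) = 9.81 × sin(40°) = 9.81 × 0.6428 = 6.31 m/s²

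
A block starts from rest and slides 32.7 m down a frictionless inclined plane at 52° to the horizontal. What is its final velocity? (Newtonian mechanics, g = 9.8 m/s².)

a = g sin(θ) = 9.8 × sin(52°) = 7.7225 m/s²
v = √(2ad) = √(2 × 7.7225 × 32.7) = 22.47 m/s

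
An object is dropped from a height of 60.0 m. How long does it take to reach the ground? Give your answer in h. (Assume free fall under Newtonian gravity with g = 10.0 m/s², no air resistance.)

t = √(2h/g) = √(2 × 60.0 / 10.0) = 3.464102 s
t = 3.464102 s / 3600.0 = 0.0009623 h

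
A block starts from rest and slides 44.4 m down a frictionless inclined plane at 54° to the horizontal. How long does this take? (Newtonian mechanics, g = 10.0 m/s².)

a = g sin(θ) = 10.0 × sin(54°) = 8.0902 m/s²
t = √(2d/a) = √(2 × 44.4 / 8.0902) = 3.31 s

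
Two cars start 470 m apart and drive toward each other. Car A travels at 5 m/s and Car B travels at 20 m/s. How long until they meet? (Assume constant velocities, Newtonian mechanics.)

Combined speed: v_combined = 5 + 20 = 25 m/s
Time to meet: t = d/v_combined = 470/25 = 18.8 s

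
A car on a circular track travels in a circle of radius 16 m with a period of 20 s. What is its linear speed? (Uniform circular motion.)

v = 2πr/T = 2π×16/20 = 5.03 m/s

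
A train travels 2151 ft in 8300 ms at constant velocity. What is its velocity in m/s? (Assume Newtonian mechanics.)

d = 2151 ft × 0.3048 = 655.625 m
t = 8300 ms × 0.001 = 8.3 s
v = d / t = 655.625 / 8.3 = 78.99 m/s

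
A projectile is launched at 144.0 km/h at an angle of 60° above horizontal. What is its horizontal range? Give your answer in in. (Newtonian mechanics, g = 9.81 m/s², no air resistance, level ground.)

v₀ = 144.0 km/h × 0.2777777777777778 = 40.0 m/s
R = v₀² × sin(2θ) / g = 40.0² × sin(2 × 60°) / 9.81 = 1600.0 × 0.866025 / 9.81 = 141.248 m
R = 141.248 m / 0.0254 = 5561 in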